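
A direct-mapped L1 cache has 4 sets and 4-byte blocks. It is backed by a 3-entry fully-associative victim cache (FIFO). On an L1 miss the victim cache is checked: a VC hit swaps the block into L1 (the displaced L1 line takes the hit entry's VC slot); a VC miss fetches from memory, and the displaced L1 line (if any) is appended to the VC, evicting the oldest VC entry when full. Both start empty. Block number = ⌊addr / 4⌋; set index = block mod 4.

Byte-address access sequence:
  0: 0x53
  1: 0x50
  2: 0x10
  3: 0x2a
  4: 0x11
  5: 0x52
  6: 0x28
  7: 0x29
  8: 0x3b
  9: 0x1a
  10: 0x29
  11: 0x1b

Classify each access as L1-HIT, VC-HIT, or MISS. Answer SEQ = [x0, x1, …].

SEQ = [MISS, L1-HIT, MISS, MISS, L1-HIT, VC-HIT, L1-HIT, L1-HIT, MISS, MISS, VC-HIT, VC-HIT]

  [0] addr=0x53 blk=20 s=0: MISS | VC []
  [1] addr=0x50 blk=20 s=0: L1-HIT | VC []
  [2] addr=0x10 blk=4 s=0: MISS | VC [20]
  [3] addr=0x2a blk=10 s=2: MISS | VC [20]
  [4] addr=0x11 blk=4 s=0: L1-HIT | VC [20]
  [5] addr=0x52 blk=20 s=0: VC-HIT | VC [4]
  [6] addr=0x28 blk=10 s=2: L1-HIT | VC [4]
  [7] addr=0x29 blk=10 s=2: L1-HIT | VC [4]
  [8] addr=0x3b blk=14 s=2: MISS | VC [4, 10]
  [9] addr=0x1a blk=6 s=2: MISS | VC [4, 10, 14]
  [10] addr=0x29 blk=10 s=2: VC-HIT | VC [4, 6, 14]
  [11] addr=0x1b blk=6 s=2: VC-HIT | VC [4, 10, 14]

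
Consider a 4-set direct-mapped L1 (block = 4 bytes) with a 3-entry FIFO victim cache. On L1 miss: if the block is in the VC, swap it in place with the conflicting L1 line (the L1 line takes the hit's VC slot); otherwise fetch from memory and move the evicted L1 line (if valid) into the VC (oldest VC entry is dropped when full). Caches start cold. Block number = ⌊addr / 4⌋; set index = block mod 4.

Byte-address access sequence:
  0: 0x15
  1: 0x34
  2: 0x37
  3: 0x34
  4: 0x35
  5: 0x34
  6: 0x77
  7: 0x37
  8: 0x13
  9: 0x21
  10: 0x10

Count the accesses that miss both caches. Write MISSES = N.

  [0] addr=0x15 blk=5 s=1: MISS | VC []
  [1] addr=0x34 blk=13 s=1: MISS | VC [5]
  [2] addr=0x37 blk=13 s=1: L1-HIT | VC [5]
  [3] addr=0x34 blk=13 s=1: L1-HIT | VC [5]
  [4] addr=0x35 blk=13 s=1: L1-HIT | VC [5]
  [5] addr=0x34 blk=13 s=1: L1-HIT | VC [5]
  [6] addr=0x77 blk=29 s=1: MISS | VC [5, 13]
  [7] addr=0x37 blk=13 s=1: VC-HIT | VC [5, 29]
  [8] addr=0x13 blk=4 s=0: MISS | VC [5, 29]
  [9] addr=0x21 blk=8 s=0: MISS | VC [5, 29, 4]
  [10] addr=0x10 blk=4 s=0: VC-HIT | VC [5, 29, 8]

MISSES = 5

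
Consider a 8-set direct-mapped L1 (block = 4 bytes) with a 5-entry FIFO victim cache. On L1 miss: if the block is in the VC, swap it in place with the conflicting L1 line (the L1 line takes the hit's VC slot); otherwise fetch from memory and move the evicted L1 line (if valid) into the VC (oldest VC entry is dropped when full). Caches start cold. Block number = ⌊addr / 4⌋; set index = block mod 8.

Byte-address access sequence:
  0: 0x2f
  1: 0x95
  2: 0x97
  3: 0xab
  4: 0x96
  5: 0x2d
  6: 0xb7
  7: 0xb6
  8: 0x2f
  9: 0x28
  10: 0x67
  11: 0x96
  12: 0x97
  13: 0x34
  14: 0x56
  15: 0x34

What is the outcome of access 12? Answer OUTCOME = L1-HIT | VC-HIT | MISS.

  [0] addr=0x2f blk=11 s=3: MISS | VC []
  [1] addr=0x95 blk=37 s=5: MISS | VC []
  [2] addr=0x97 blk=37 s=5: L1-HIT | VC []
  [3] addr=0xab blk=42 s=2: MISS | VC []
  [4] addr=0x96 blk=37 s=5: L1-HIT | VC []
  [5] addr=0x2d blk=11 s=3: L1-HIT | VC []
  [6] addr=0xb7 blk=45 s=5: MISS | VC [37]
  [7] addr=0xb6 blk=45 s=5: L1-HIT | VC [37]
  [8] addr=0x2f blk=11 s=3: L1-HIT | VC [37]
  [9] addr=0x28 blk=10 s=2: MISS | VC [37, 42]
  [10] addr=0x67 blk=25 s=1: MISS | VC [37, 42]
  [11] addr=0x96 blk=37 s=5: VC-HIT | VC [45, 42]
  [12] addr=0x97 blk=37 s=5: L1-HIT | VC [45, 42]
  [13] addr=0x34 blk=13 s=5: MISS | VC [45, 42, 37]
  [14] addr=0x56 blk=21 s=5: MISS | VC [45, 42, 37, 13]
  [15] addr=0x34 blk=13 s=5: VC-HIT | VC [45, 42, 37, 21]

OUTCOME = L1-HIT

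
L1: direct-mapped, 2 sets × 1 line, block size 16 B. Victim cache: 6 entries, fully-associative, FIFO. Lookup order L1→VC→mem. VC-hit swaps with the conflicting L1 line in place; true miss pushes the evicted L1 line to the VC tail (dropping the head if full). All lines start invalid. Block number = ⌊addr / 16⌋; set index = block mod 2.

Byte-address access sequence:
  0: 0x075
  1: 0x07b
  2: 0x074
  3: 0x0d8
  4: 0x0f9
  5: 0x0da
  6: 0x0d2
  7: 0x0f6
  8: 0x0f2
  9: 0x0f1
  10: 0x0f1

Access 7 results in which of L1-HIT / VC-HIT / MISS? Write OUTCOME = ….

  [0] addr=0x75 blk=7 s=1: MISS | VC []
  [1] addr=0x7b blk=7 s=1: L1-HIT | VC []
  [2] addr=0x74 blk=7 s=1: L1-HIT | VC []
  [3] addr=0xd8 blk=13 s=1: MISS | VC [7]
  [4] addr=0xf9 blk=15 s=1: MISS | VC [7, 13]
  [5] addr=0xda blk=13 s=1: VC-HIT | VC [7, 15]
  [6] addr=0xd2 blk=13 s=1: L1-HIT | VC [7, 15]
  [7] addr=0xf6 blk=15 s=1: VC-HIT | VC [7, 13]
  [8] addr=0xf2 blk=15 s=1: L1-HIT | VC [7, 13]
  [9] addr=0xf1 blk=15 s=1: L1-HIT | VC [7, 13]
  [10] addr=0xf1 blk=15 s=1: L1-HIT | VC [7, 13]

OUTCOME = VC-HIT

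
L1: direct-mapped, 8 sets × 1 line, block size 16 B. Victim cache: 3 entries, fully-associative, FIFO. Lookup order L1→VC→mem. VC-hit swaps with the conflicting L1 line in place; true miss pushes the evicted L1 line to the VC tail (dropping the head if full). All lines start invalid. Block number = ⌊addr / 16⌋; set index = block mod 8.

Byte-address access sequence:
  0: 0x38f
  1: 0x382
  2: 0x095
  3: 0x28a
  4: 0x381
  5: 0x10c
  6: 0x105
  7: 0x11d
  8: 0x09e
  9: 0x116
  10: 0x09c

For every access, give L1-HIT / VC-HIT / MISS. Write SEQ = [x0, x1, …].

SEQ = [MISS, L1-HIT, MISS, MISS, VC-HIT, MISS, L1-HIT, MISS, VC-HIT, VC-HIT, VC-HIT]

  [0] addr=0x38f blk=56 s=0: MISS | VC []
  [1] addr=0x382 blk=56 s=0: L1-HIT | VC []
  [2] addr=0x95 blk=9 s=1: MISS | VC []
  [3] addr=0x28a blk=40 s=0: MISS | VC [56]
  [4] addr=0x381 blk=56 s=0: VC-HIT | VC [40]
  [5] addr=0x10c blk=16 s=0: MISS | VC [40, 56]
  [6] addr=0x105 blk=16 s=0: L1-HIT | VC [40, 56]
  [7] addr=0x11d blk=17 s=1: MISS | VC [40, 56, 9]
  [8] addr=0x9e blk=9 s=1: VC-HIT | VC [40, 56, 17]
  [9] addr=0x116 blk=17 s=1: VC-HIT | VC [40, 56, 9]
  [10] addr=0x9c blk=9 s=1: VC-HIT | VC [40, 56, 17]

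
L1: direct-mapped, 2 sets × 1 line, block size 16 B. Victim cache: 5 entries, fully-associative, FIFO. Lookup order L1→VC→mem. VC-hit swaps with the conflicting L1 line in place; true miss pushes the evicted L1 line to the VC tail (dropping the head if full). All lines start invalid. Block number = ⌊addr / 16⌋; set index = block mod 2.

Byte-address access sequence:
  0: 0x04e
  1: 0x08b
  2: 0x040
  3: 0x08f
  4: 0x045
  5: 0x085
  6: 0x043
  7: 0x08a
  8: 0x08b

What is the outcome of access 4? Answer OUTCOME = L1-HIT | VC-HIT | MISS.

OUTCOME = VC-HIT

0: 0x4e (blk 4, set 0) → MISS  vc=[]
1: 0x8b (blk 8, set 0) → MISS  vc=[4]
2: 0x40 (blk 4, set 0) → VC-HIT  vc=[8]
3: 0x8f (blk 8, set 0) → VC-HIT  vc=[4]
4: 0x45 (blk 4, set 0) → VC-HIT  vc=[8]
5: 0x85 (blk 8, set 0) → VC-HIT  vc=[4]
6: 0x43 (blk 4, set 0) → VC-HIT  vc=[8]
7: 0x8a (blk 8, set 0) → VC-HIT  vc=[4]
8: 0x8b (blk 8, set 0) → L1-HIT  vc=[4]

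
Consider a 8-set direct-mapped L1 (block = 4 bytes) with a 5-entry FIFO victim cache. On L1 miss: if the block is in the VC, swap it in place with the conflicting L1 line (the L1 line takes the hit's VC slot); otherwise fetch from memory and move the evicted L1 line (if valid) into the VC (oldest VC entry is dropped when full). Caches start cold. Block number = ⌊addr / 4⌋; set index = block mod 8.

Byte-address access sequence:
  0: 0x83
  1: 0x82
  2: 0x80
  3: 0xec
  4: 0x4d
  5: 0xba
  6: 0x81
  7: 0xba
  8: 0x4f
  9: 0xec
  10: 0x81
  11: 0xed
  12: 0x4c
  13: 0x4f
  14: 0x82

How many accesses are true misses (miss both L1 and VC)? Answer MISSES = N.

MISSES = 4

  [0] addr=0x83 blk=32 s=0: MISS | VC []
  [1] addr=0x82 blk=32 s=0: L1-HIT | VC []
  [2] addr=0x80 blk=32 s=0: L1-HIT | VC []
  [3] addr=0xec blk=59 s=3: MISS | VC []
  [4] addr=0x4d blk=19 s=3: MISS | VC [59]
  [5] addr=0xba blk=46 s=6: MISS | VC [59]
  [6] addr=0x81 blk=32 s=0: L1-HIT | VC [59]
  [7] addr=0xba blk=46 s=6: L1-HIT | VC [59]
  [8] addr=0x4f blk=19 s=3: L1-HIT | VC [59]
  [9] addr=0xec blk=59 s=3: VC-HIT | VC [19]
  [10] addr=0x81 blk=32 s=0: L1-HIT | VC [19]
  [11] addr=0xed blk=59 s=3: L1-HIT | VC [19]
  [12] addr=0x4c blk=19 s=3: VC-HIT | VC [59]
  [13] addr=0x4f blk=19 s=3: L1-HIT | VC [59]
  [14] addr=0x82 blk=32 s=0: L1-HIT | VC [59]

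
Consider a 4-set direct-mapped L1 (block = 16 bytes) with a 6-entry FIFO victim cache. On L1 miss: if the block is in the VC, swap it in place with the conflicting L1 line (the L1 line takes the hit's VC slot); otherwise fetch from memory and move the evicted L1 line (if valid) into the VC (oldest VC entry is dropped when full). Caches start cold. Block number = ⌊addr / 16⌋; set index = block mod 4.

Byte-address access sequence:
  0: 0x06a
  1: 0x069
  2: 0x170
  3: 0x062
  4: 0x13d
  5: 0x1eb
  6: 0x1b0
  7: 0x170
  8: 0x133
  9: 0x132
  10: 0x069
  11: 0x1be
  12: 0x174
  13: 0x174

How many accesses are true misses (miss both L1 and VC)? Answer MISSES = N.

MISSES = 5

  [0] addr=0x6a blk=6 s=2: MISS | VC []
  [1] addr=0x69 blk=6 s=2: L1-HIT | VC []
  [2] addr=0x170 blk=23 s=3: MISS | VC []
  [3] addr=0x62 blk=6 s=2: L1-HIT | VC []
  [4] addr=0x13d blk=19 s=3: MISS | VC [23]
  [5] addr=0x1eb blk=30 s=2: MISS | VC [23, 6]
  [6] addr=0x1b0 blk=27 s=3: MISS | VC [23, 6, 19]
  [7] addr=0x170 blk=23 s=3: VC-HIT | VC [27, 6, 19]
  [8] addr=0x133 blk=19 s=3: VC-HIT | VC [27, 6, 23]
  [9] addr=0x132 blk=19 s=3: L1-HIT | VC [27, 6, 23]
  [10] addr=0x69 blk=6 s=2: VC-HIT | VC [27, 30, 23]
  [11] addr=0x1be blk=27 s=3: VC-HIT | VC [19, 30, 23]
  [12] addr=0x174 blk=23 s=3: VC-HIT | VC [19, 30, 27]
  [13] addr=0x174 blk=23 s=3: L1-HIT | VC [19, 30, 27]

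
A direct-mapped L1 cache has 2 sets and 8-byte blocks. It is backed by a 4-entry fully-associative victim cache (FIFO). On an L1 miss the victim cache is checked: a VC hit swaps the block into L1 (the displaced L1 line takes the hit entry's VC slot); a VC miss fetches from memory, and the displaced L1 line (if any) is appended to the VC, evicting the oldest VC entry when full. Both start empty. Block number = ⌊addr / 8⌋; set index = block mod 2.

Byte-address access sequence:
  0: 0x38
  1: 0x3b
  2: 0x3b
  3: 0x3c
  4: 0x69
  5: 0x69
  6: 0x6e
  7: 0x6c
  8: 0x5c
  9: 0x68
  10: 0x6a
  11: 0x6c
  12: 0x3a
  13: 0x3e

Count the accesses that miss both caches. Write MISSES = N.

0: 0x38 (blk 7, set 1) → MISS  vc=[]
1: 0x3b (blk 7, set 1) → L1-HIT  vc=[]
2: 0x3b (blk 7, set 1) → L1-HIT  vc=[]
3: 0x3c (blk 7, set 1) → L1-HIT  vc=[]
4: 0x69 (blk 13, set 1) → MISS  vc=[7]
5: 0x69 (blk 13, set 1) → L1-HIT  vc=[7]
6: 0x6e (blk 13, set 1) → L1-HIT  vc=[7]
7: 0x6c (blk 13, set 1) → L1-HIT  vc=[7]
8: 0x5c (blk 11, set 1) → MISS  vc=[7, 13]
9: 0x68 (blk 13, set 1) → VC-HIT  vc=[7, 11]
10: 0x6a (blk 13, set 1) → L1-HIT  vc=[7, 11]
11: 0x6c (blk 13, set 1) → L1-HIT  vc=[7, 11]
12: 0x3a (blk 7, set 1) → VC-HIT  vc=[13, 11]
13: 0x3e (blk 7, set 1) → L1-HIT  vc=[13, 11]

MISSES = 3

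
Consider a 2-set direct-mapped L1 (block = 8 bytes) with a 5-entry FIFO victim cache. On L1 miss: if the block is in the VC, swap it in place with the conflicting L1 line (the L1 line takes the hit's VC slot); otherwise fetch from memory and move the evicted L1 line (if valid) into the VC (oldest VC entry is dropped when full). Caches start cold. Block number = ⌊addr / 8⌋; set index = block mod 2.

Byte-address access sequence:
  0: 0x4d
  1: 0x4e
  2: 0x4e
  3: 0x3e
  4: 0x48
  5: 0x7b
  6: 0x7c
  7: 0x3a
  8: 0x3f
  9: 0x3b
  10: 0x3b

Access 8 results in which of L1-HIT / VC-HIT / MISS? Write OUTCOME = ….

OUTCOME = L1-HIT

0: 0x4d (blk 9, set 1) → MISS  vc=[]
1: 0x4e (blk 9, set 1) → L1-HIT  vc=[]
2: 0x4e (blk 9, set 1) → L1-HIT  vc=[]
3: 0x3e (blk 7, set 1) → MISS  vc=[9]
4: 0x48 (blk 9, set 1) → VC-HIT  vc=[7]
5: 0x7b (blk 15, set 1) → MISS  vc=[7, 9]
6: 0x7c (blk 15, set 1) → L1-HIT  vc=[7, 9]
7: 0x3a (blk 7, set 1) → VC-HIT  vc=[15, 9]
8: 0x3f (blk 7, set 1) → L1-HIT  vc=[15, 9]
9: 0x3b (blk 7, set 1) → L1-HIT  vc=[15, 9]
10: 0x3b (blk 7, set 1) → L1-HIT  vc=[15, 9]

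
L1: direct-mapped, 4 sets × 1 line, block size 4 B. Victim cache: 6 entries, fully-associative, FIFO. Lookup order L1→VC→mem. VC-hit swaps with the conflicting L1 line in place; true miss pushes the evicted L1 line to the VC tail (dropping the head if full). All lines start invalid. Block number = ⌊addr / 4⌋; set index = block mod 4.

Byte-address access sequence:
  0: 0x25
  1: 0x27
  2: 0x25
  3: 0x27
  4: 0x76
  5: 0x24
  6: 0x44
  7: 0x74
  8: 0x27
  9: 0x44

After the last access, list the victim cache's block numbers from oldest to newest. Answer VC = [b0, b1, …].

VC = [9, 29]

#0 0x25→b9/s1 MISS; vc=[]
#1 0x27→b9/s1 L1-HIT; vc=[]
#2 0x25→b9/s1 L1-HIT; vc=[]
#3 0x27→b9/s1 L1-HIT; vc=[]
#4 0x76→b29/s1 MISS; vc=[9]
#5 0x24→b9/s1 VC-HIT; vc=[29]
#6 0x44→b17/s1 MISS; vc=[29,9]
#7 0x74→b29/s1 VC-HIT; vc=[17,9]
#8 0x27→b9/s1 VC-HIT; vc=[17,29]
#9 0x44→b17/s1 VC-HIT; vc=[9,29]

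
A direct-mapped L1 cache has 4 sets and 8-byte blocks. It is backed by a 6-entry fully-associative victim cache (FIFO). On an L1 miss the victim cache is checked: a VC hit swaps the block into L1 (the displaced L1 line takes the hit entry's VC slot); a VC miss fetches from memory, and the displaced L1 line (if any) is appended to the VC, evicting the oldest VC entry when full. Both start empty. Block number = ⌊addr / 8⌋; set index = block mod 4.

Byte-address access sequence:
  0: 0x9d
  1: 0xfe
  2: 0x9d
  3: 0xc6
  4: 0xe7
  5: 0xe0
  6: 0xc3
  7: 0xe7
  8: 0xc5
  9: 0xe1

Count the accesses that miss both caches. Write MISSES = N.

#0 0x9d→b19/s3 MISS; vc=[]
#1 0xfe→b31/s3 MISS; vc=[19]
#2 0x9d→b19/s3 VC-HIT; vc=[31]
#3 0xc6→b24/s0 MISS; vc=[31]
#4 0xe7→b28/s0 MISS; vc=[31,24]
#5 0xe0→b28/s0 L1-HIT; vc=[31,24]
#6 0xc3→b24/s0 VC-HIT; vc=[31,28]
#7 0xe7→b28/s0 VC-HIT; vc=[31,24]
#8 0xc5→b24/s0 VC-HIT; vc=[31,28]
#9 0xe1→b28/s0 VC-HIT; vc=[31,24]

MISSES = 4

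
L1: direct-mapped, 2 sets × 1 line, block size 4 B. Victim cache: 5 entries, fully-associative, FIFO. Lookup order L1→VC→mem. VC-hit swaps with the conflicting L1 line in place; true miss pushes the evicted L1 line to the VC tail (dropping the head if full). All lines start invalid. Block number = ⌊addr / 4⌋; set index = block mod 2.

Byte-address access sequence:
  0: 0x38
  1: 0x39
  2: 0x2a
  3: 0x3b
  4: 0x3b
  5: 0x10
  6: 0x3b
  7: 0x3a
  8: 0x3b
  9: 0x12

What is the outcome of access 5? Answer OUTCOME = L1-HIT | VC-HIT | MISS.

#0 0x38→b14/s0 MISS; vc=[]
#1 0x39→b14/s0 L1-HIT; vc=[]
#2 0x2a→b10/s0 MISS; vc=[14]
#3 0x3b→b14/s0 VC-HIT; vc=[10]
#4 0x3b→b14/s0 L1-HIT; vc=[10]
#5 0x10→b4/s0 MISS; vc=[10,14]
#6 0x3b→b14/s0 VC-HIT; vc=[10,4]
#7 0x3a→b14/s0 L1-HIT; vc=[10,4]
#8 0x3b→b14/s0 L1-HIT; vc=[10,4]
#9 0x12→b4/s0 VC-HIT; vc=[10,14]

OUTCOME = MISS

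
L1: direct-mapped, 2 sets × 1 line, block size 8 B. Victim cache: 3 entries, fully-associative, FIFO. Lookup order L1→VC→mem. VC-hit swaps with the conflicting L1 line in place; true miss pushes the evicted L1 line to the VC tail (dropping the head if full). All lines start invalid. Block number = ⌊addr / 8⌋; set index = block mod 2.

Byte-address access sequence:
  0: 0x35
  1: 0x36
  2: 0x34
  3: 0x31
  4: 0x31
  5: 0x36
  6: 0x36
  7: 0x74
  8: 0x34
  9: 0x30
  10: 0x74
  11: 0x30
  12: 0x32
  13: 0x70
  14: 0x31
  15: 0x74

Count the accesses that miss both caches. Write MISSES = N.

MISSES = 2

#0 0x35→b6/s0 MISS; vc=[]
#1 0x36→b6/s0 L1-HIT; vc=[]
#2 0x34→b6/s0 L1-HIT; vc=[]
#3 0x31→b6/s0 L1-HIT; vc=[]
#4 0x31→b6/s0 L1-HIT; vc=[]
#5 0x36→b6/s0 L1-HIT; vc=[]
#6 0x36→b6/s0 L1-HIT; vc=[]
#7 0x74→b14/s0 MISS; vc=[6]
#8 0x34→b6/s0 VC-HIT; vc=[14]
#9 0x30→b6/s0 L1-HIT; vc=[14]
#10 0x74→b14/s0 VC-HIT; vc=[6]
#11 0x30→b6/s0 VC-HIT; vc=[14]
#12 0x32→b6/s0 L1-HIT; vc=[14]
#13 0x70→b14/s0 VC-HIT; vc=[6]
#14 0x31→b6/s0 VC-HIT; vc=[14]
#15 0x74→b14/s0 VC-HIT; vc=[6]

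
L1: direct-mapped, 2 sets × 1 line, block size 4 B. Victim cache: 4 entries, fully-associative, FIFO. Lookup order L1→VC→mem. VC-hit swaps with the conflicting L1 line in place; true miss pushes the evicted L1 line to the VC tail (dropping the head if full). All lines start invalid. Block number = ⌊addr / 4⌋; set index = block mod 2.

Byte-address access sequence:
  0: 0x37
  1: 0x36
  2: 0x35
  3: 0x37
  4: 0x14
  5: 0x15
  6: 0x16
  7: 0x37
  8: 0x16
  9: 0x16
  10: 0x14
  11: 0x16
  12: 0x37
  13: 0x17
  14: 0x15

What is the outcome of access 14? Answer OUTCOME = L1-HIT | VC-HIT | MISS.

OUTCOME = L1-HIT

#0 0x37→b13/s1 MISS; vc=[]
#1 0x36→b13/s1 L1-HIT; vc=[]
#2 0x35→b13/s1 L1-HIT; vc=[]
#3 0x37→b13/s1 L1-HIT; vc=[]
#4 0x14→b5/s1 MISS; vc=[13]
#5 0x15→b5/s1 L1-HIT; vc=[13]
#6 0x16→b5/s1 L1-HIT; vc=[13]
#7 0x37→b13/s1 VC-HIT; vc=[5]
#8 0x16→b5/s1 VC-HIT; vc=[13]
#9 0x16→b5/s1 L1-HIT; vc=[13]
#10 0x14→b5/s1 L1-HIT; vc=[13]
#11 0x16→b5/s1 L1-HIT; vc=[13]
#12 0x37→b13/s1 VC-HIT; vc=[5]
#13 0x17→b5/s1 VC-HIT; vc=[13]
#14 0x15→b5/s1 L1-HIT; vc=[13]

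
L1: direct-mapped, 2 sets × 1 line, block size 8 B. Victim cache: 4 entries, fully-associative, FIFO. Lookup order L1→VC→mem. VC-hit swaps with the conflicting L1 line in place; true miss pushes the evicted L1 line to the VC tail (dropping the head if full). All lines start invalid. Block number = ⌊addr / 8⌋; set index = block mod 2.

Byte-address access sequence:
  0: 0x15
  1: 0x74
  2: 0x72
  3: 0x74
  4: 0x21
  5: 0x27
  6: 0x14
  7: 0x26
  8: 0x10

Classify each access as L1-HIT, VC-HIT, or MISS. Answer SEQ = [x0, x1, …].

SEQ = [MISS, MISS, L1-HIT, L1-HIT, MISS, L1-HIT, VC-HIT, VC-HIT, VC-HIT]

0: 0x15 (blk 2, set 0) → MISS  vc=[]
1: 0x74 (blk 14, set 0) → MISS  vc=[2]
2: 0x72 (blk 14, set 0) → L1-HIT  vc=[2]
3: 0x74 (blk 14, set 0) → L1-HIT  vc=[2]
4: 0x21 (blk 4, set 0) → MISS  vc=[2, 14]
5: 0x27 (blk 4, set 0) → L1-HIT  vc=[2, 14]
6: 0x14 (blk 2, set 0) → VC-HIT  vc=[4, 14]
7: 0x26 (blk 4, set 0) → VC-HIT  vc=[2, 14]
8: 0x10 (blk 2, set 0) → VC-HIT  vc=[4, 14]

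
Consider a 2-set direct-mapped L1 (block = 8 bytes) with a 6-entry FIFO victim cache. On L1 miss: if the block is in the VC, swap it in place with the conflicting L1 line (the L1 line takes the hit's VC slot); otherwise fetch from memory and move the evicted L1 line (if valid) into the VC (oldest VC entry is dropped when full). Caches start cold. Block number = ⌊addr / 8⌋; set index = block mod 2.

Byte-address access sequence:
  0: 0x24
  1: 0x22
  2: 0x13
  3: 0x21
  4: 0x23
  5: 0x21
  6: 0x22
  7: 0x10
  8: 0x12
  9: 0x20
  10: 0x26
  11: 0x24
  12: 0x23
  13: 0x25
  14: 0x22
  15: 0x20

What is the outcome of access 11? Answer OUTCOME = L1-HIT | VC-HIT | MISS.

0: 0x24 (blk 4, set 0) → MISS  vc=[]
1: 0x22 (blk 4, set 0) → L1-HIT  vc=[]
2: 0x13 (blk 2, set 0) → MISS  vc=[4]
3: 0x21 (blk 4, set 0) → VC-HIT  vc=[2]
4: 0x23 (blk 4, set 0) → L1-HIT  vc=[2]
5: 0x21 (blk 4, set 0) → L1-HIT  vc=[2]
6: 0x22 (blk 4, set 0) → L1-HIT  vc=[2]
7: 0x10 (blk 2, set 0) → VC-HIT  vc=[4]
8: 0x12 (blk 2, set 0) → L1-HIT  vc=[4]
9: 0x20 (blk 4, set 0) → VC-HIT  vc=[2]
10: 0x26 (blk 4, set 0) → L1-HIT  vc=[2]
11: 0x24 (blk 4, set 0) → L1-HIT  vc=[2]
12: 0x23 (blk 4, set 0) → L1-HIT  vc=[2]
13: 0x25 (blk 4, set 0) → L1-HIT  vc=[2]
14: 0x22 (blk 4, set 0) → L1-HIT  vc=[2]
15: 0x20 (blk 4, set 0) → L1-HIT  vc=[2]

OUTCOME = L1-HIT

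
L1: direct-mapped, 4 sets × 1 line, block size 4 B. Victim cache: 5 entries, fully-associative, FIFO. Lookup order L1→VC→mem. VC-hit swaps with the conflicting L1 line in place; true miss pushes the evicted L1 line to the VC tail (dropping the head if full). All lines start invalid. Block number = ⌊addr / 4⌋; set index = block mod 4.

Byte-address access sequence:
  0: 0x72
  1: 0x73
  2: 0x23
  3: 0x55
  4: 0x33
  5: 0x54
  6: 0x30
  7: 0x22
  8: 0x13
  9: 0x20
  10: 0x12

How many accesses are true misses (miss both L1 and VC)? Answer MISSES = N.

MISSES = 5

  [0] addr=0x72 blk=28 s=0: MISS | VC []
  [1] addr=0x73 blk=28 s=0: L1-HIT | VC []
  [2] addr=0x23 blk=8 s=0: MISS | VC [28]
  [3] addr=0x55 blk=21 s=1: MISS | VC [28]
  [4] addr=0x33 blk=12 s=0: MISS | VC [28, 8]
  [5] addr=0x54 blk=21 s=1: L1-HIT | VC [28, 8]
  [6] addr=0x30 blk=12 s=0: L1-HIT | VC [28, 8]
  [7] addr=0x22 blk=8 s=0: VC-HIT | VC [28, 12]
  [8] addr=0x13 blk=4 s=0: MISS | VC [28, 12, 8]
  [9] addr=0x20 blk=8 s=0: VC-HIT | VC [28, 12, 4]
  [10] addr=0x12 blk=4 s=0: VC-HIT | VC [28, 12, 8]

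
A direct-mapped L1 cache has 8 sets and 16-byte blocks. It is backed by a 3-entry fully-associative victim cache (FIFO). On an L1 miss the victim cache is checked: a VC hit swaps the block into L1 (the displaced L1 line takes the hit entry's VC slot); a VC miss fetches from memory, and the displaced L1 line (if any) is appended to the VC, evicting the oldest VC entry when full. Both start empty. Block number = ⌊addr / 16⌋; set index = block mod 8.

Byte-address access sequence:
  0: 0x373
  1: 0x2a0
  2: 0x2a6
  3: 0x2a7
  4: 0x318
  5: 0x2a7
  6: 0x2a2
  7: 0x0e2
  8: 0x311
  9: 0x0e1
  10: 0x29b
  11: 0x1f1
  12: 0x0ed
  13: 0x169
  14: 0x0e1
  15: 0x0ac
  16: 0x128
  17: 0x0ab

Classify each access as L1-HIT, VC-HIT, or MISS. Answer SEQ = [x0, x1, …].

  [0] addr=0x373 blk=55 s=7: MISS | VC []
  [1] addr=0x2a0 blk=42 s=2: MISS | VC []
  [2] addr=0x2a6 blk=42 s=2: L1-HIT | VC []
  [3] addr=0x2a7 blk=42 s=2: L1-HIT | VC []
  [4] addr=0x318 blk=49 s=1: MISS | VC []
  [5] addr=0x2a7 blk=42 s=2: L1-HIT | VC []
  [6] addr=0x2a2 blk=42 s=2: L1-HIT | VC []
  [7] addr=0xe2 blk=14 s=6: MISS | VC []
  [8] addr=0x311 blk=49 s=1: L1-HIT | VC []
  [9] addr=0xe1 blk=14 s=6: L1-HIT | VC []
  [10] addr=0x29b blk=41 s=1: MISS | VC [49]
  [11] addr=0x1f1 blk=31 s=7: MISS | VC [49, 55]
  [12] addr=0xed blk=14 s=6: L1-HIT | VC [49, 55]
  [13] addr=0x169 blk=22 s=6: MISS | VC [49, 55, 14]
  [14] addr=0xe1 blk=14 s=6: VC-HIT | VC [49, 55, 22]
  [15] addr=0xac blk=10 s=2: MISS | VC [55, 22, 42]
  [16] addr=0x128 blk=18 s=2: MISS | VC [22, 42, 10]
  [17] addr=0xab blk=10 s=2: VC-HIT | VC [22, 42, 18]

SEQ = [MISS, MISS, L1-HIT, L1-HIT, MISS, L1-HIT, L1-HIT, MISS, L1-HIT, L1-HIT, MISS, MISS, L1-HIT, MISS, VC-HIT, MISS, MISS, VC-HIT]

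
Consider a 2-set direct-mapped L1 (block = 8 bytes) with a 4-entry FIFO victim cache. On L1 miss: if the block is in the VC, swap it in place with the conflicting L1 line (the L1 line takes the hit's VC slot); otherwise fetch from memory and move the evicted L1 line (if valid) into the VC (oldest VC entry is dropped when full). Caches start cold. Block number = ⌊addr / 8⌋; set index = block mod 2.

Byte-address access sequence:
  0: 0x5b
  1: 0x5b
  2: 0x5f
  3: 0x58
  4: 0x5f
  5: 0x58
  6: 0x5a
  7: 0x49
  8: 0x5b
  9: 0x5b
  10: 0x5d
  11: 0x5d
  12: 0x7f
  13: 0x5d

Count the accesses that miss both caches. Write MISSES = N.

MISSES = 3

  [0] addr=0x5b blk=11 s=1: MISS | VC []
  [1] addr=0x5b blk=11 s=1: L1-HIT | VC []
  [2] addr=0x5f blk=11 s=1: L1-HIT | VC []
  [3] addr=0x58 blk=11 s=1: L1-HIT | VC []
  [4] addr=0x5f blk=11 s=1: L1-HIT | VC []
  [5] addr=0x58 blk=11 s=1: L1-HIT | VC []
  [6] addr=0x5a blk=11 s=1: L1-HIT | VC []
  [7] addr=0x49 blk=9 s=1: MISS | VC [11]
  [8] addr=0x5b blk=11 s=1: VC-HIT | VC [9]
  [9] addr=0x5b blk=11 s=1: L1-HIT | VC [9]
  [10] addr=0x5d blk=11 s=1: L1-HIT | VC [9]
  [11] addr=0x5d blk=11 s=1: L1-HIT | VC [9]
  [12] addr=0x7f blk=15 s=1: MISS | VC [9, 11]
  [13] addr=0x5d blk=11 s=1: VC-HIT | VC [9, 15]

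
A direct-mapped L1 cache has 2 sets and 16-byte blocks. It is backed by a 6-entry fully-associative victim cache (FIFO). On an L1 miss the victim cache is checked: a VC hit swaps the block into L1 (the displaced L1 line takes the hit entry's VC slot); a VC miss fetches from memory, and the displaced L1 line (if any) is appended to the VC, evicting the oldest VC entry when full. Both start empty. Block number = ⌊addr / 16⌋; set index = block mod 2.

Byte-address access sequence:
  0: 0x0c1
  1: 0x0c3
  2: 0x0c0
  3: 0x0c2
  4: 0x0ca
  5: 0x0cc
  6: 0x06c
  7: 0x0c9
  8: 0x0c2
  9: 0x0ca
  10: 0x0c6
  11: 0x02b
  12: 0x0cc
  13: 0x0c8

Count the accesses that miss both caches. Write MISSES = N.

MISSES = 3

  [0] addr=0xc1 blk=12 s=0: MISS | VC []
  [1] addr=0xc3 blk=12 s=0: L1-HIT | VC []
  [2] addr=0xc0 blk=12 s=0: L1-HIT | VC []
  [3] addr=0xc2 blk=12 s=0: L1-HIT | VC []
  [4] addr=0xca blk=12 s=0: L1-HIT | VC []
  [5] addr=0xcc blk=12 s=0: L1-HIT | VC []
  [6] addr=0x6c blk=6 s=0: MISS | VC [12]
  [7] addr=0xc9 blk=12 s=0: VC-HIT | VC [6]
  [8] addr=0xc2 blk=12 s=0: L1-HIT | VC [6]
  [9] addr=0xca blk=12 s=0: L1-HIT | VC [6]
  [10] addr=0xc6 blk=12 s=0: L1-HIT | VC [6]
  [11] addr=0x2b blk=2 s=0: MISS | VC [6, 12]
  [12] addr=0xcc blk=12 s=0: VC-HIT | VC [6, 2]
  [13] addr=0xc8 blk=12 s=0: L1-HIT | VC [6, 2]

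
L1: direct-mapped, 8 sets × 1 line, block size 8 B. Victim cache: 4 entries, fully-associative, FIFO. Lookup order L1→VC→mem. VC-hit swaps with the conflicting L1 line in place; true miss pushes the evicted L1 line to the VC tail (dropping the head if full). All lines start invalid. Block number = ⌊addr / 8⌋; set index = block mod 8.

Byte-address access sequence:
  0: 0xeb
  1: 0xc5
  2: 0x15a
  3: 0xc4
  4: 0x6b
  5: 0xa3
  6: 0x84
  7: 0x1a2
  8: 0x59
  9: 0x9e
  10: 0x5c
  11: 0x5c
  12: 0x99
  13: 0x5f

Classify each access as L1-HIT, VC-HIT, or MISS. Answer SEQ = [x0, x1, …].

#0 0xeb→b29/s5 MISS; vc=[]
#1 0xc5→b24/s0 MISS; vc=[]
#2 0x15a→b43/s3 MISS; vc=[]
#3 0xc4→b24/s0 L1-HIT; vc=[]
#4 0x6b→b13/s5 MISS; vc=[29]
#5 0xa3→b20/s4 MISS; vc=[29]
#6 0x84→b16/s0 MISS; vc=[29,24]
#7 0x1a2→b52/s4 MISS; vc=[29,24,20]
#8 0x59→b11/s3 MISS; vc=[29,24,20,43]
#9 0x9e→b19/s3 MISS; vc=[24,20,43,11]
#10 0x5c→b11/s3 VC-HIT; vc=[24,20,43,19]
#11 0x5c→b11/s3 L1-HIT; vc=[24,20,43,19]
#12 0x99→b19/s3 VC-HIT; vc=[24,20,43,11]
#13 0x5f→b11/s3 VC-HIT; vc=[24,20,43,19]

SEQ = [MISS, MISS, MISS, L1-HIT, MISS, MISS, MISS, MISS, MISS, MISS, VC-HIT, L1-HIT, VC-HIT, VC-HIT]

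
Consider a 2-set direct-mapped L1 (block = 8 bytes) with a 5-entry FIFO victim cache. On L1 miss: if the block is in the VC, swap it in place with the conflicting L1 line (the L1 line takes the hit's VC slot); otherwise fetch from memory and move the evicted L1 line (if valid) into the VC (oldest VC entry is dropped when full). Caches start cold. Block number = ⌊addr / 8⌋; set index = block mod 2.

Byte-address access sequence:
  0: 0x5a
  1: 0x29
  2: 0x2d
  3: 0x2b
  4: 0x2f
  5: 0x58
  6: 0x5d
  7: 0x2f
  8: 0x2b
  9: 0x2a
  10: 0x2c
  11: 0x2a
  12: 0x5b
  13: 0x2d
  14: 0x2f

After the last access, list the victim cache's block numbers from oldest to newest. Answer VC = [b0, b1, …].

#0 0x5a→b11/s1 MISS; vc=[]
#1 0x29→b5/s1 MISS; vc=[11]
#2 0x2d→b5/s1 L1-HIT; vc=[11]
#3 0x2b→b5/s1 L1-HIT; vc=[11]
#4 0x2f→b5/s1 L1-HIT; vc=[11]
#5 0x58→b11/s1 VC-HIT; vc=[5]
#6 0x5d→b11/s1 L1-HIT; vc=[5]
#7 0x2f→b5/s1 VC-HIT; vc=[11]
#8 0x2b→b5/s1 L1-HIT; vc=[11]
#9 0x2a→b5/s1 L1-HIT; vc=[11]
#10 0x2c→b5/s1 L1-HIT; vc=[11]
#11 0x2a→b5/s1 L1-HIT; vc=[11]
#12 0x5b→b11/s1 VC-HIT; vc=[5]
#13 0x2d→b5/s1 VC-HIT; vc=[11]
#14 0x2f→b5/s1 L1-HIT; vc=[11]

VC = [11]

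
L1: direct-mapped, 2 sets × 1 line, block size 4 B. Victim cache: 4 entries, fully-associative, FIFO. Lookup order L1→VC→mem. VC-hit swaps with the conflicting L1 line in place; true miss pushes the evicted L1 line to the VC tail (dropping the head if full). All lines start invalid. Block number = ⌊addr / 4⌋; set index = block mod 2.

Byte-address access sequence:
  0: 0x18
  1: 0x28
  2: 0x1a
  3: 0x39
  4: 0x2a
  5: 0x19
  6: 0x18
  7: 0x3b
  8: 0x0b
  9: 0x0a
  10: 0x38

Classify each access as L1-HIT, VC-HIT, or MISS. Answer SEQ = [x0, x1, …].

#0 0x18→b6/s0 MISS; vc=[]
#1 0x28→b10/s0 MISS; vc=[6]
#2 0x1a→b6/s0 VC-HIT; vc=[10]
#3 0x39→b14/s0 MISS; vc=[10,6]
#4 0x2a→b10/s0 VC-HIT; vc=[14,6]
#5 0x19→b6/s0 VC-HIT; vc=[14,10]
#6 0x18→b6/s0 L1-HIT; vc=[14,10]
#7 0x3b→b14/s0 VC-HIT; vc=[6,10]
#8 0xb→b2/s0 MISS; vc=[6,10,14]
#9 0xa→b2/s0 L1-HIT; vc=[6,10,14]
#10 0x38→b14/s0 VC-HIT; vc=[6,10,2]

SEQ = [MISS, MISS, VC-HIT, MISS, VC-HIT, VC-HIT, L1-HIT, VC-HIT, MISS, L1-HIT, VC-HIT]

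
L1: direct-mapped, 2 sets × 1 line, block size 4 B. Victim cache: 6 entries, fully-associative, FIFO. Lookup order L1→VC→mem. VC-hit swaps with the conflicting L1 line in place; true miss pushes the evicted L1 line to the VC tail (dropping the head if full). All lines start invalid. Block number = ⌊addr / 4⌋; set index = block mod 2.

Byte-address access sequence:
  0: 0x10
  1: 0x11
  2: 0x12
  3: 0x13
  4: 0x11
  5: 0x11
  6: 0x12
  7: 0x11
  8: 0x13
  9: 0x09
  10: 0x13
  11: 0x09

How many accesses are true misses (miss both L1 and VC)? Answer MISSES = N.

0: 0x10 (blk 4, set 0) → MISS  vc=[]
1: 0x11 (blk 4, set 0) → L1-HIT  vc=[]
2: 0x12 (blk 4, set 0) → L1-HIT  vc=[]
3: 0x13 (blk 4, set 0) → L1-HIT  vc=[]
4: 0x11 (blk 4, set 0) → L1-HIT  vc=[]
5: 0x11 (blk 4, set 0) → L1-HIT  vc=[]
6: 0x12 (blk 4, set 0) → L1-HIT  vc=[]
7: 0x11 (blk 4, set 0) → L1-HIT  vc=[]
8: 0x13 (blk 4, set 0) → L1-HIT  vc=[]
9: 0x9 (blk 2, set 0) → MISS  vc=[4]
10: 0x13 (blk 4, set 0) → VC-HIT  vc=[2]
11: 0x9 (blk 2, set 0) → VC-HIT  vc=[4]

MISSES = 2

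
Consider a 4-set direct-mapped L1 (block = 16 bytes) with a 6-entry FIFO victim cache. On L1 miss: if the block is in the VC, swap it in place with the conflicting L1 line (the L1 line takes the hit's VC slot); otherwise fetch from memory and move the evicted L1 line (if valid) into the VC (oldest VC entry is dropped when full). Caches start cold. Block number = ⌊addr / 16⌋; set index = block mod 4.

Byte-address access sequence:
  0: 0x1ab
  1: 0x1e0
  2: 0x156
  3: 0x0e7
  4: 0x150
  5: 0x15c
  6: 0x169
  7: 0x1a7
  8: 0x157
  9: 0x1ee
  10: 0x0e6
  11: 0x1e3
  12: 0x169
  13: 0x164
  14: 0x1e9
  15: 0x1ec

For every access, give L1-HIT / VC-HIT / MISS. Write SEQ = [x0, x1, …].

SEQ = [MISS, MISS, MISS, MISS, L1-HIT, L1-HIT, MISS, VC-HIT, L1-HIT, VC-HIT, VC-HIT, VC-HIT, VC-HIT, L1-HIT, VC-HIT, L1-HIT]

0: 0x1ab (blk 26, set 2) → MISS  vc=[]
1: 0x1e0 (blk 30, set 2) → MISS  vc=[26]
2: 0x156 (blk 21, set 1) → MISS  vc=[26]
3: 0xe7 (blk 14, set 2) → MISS  vc=[26, 30]
4: 0x150 (blk 21, set 1) → L1-HIT  vc=[26, 30]
5: 0x15c (blk 21, set 1) → L1-HIT  vc=[26, 30]
6: 0x169 (blk 22, set 2) → MISS  vc=[26, 30, 14]
7: 0x1a7 (blk 26, set 2) → VC-HIT  vc=[22, 30, 14]
8: 0x157 (blk 21, set 1) → L1-HIT  vc=[22, 30, 14]
9: 0x1ee (blk 30, set 2) → VC-HIT  vc=[22, 26, 14]
10: 0xe6 (blk 14, set 2) → VC-HIT  vc=[22, 26, 30]
11: 0x1e3 (blk 30, set 2) → VC-HIT  vc=[22, 26, 14]
12: 0x169 (blk 22, set 2) → VC-HIT  vc=[30, 26, 14]
13: 0x164 (blk 22, set 2) → L1-HIT  vc=[30, 26, 14]
14: 0x1e9 (blk 30, set 2) → VC-HIT  vc=[22, 26, 14]
15: 0x1ec (blk 30, set 2) → L1-HIT  vc=[22, 26, 14]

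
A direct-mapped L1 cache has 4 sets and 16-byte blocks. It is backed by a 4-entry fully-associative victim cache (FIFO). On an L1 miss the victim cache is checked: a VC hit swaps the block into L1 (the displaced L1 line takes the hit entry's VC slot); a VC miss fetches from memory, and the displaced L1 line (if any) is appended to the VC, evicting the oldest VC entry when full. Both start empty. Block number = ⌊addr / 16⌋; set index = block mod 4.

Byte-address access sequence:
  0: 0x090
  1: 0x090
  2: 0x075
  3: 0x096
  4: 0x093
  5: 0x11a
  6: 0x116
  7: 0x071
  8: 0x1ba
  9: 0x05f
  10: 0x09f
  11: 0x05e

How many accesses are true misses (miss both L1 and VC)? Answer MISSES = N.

  [0] addr=0x90 blk=9 s=1: MISS | VC []
  [1] addr=0x90 blk=9 s=1: L1-HIT | VC []
  [2] addr=0x75 blk=7 s=3: MISS | VC []
  [3] addr=0x96 blk=9 s=1: L1-HIT | VC []
  [4] addr=0x93 blk=9 s=1: L1-HIT | VC []
  [5] addr=0x11a blk=17 s=1: MISS | VC [9]
  [6] addr=0x116 blk=17 s=1: L1-HIT | VC [9]
  [7] addr=0x71 blk=7 s=3: L1-HIT | VC [9]
  [8] addr=0x1ba blk=27 s=3: MISS | VC [9, 7]
  [9] addr=0x5f blk=5 s=1: MISS | VC [9, 7, 17]
  [10] addr=0x9f blk=9 s=1: VC-HIT | VC [5, 7, 17]
  [11] addr=0x5e blk=5 s=1: VC-HIT | VC [9, 7, 17]

MISSES = 5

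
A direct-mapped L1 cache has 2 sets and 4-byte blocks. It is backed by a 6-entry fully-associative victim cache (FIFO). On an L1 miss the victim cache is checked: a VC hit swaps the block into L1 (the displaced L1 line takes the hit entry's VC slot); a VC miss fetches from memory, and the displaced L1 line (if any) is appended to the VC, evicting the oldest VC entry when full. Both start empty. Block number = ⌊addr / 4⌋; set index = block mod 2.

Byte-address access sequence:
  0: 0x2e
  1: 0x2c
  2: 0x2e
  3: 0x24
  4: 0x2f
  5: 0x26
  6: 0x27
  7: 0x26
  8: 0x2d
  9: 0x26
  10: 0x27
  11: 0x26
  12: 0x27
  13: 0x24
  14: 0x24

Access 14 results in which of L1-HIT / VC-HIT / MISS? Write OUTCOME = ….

  [0] addr=0x2e blk=11 s=1: MISS | VC []
  [1] addr=0x2c blk=11 s=1: L1-HIT | VC []
  [2] addr=0x2e blk=11 s=1: L1-HIT | VC []
  [3] addr=0x24 blk=9 s=1: MISS | VC [11]
  [4] addr=0x2f blk=11 s=1: VC-HIT | VC [9]
  [5] addr=0x26 blk=9 s=1: VC-HIT | VC [11]
  [6] addr=0x27 blk=9 s=1: L1-HIT | VC [11]
  [7] addr=0x26 blk=9 s=1: L1-HIT | VC [11]
  [8] addr=0x2d blk=11 s=1: VC-HIT | VC [9]
  [9] addr=0x26 blk=9 s=1: VC-HIT | VC [11]
  [10] addr=0x27 blk=9 s=1: L1-HIT | VC [11]
  [11] addr=0x26 blk=9 s=1: L1-HIT | VC [11]
  [12] addr=0x27 blk=9 s=1: L1-HIT | VC [11]
  [13] addr=0x24 blk=9 s=1: L1-HIT | VC [11]
  [14] addr=0x24 blk=9 s=1: L1-HIT | VC [11]

OUTCOME = L1-HIT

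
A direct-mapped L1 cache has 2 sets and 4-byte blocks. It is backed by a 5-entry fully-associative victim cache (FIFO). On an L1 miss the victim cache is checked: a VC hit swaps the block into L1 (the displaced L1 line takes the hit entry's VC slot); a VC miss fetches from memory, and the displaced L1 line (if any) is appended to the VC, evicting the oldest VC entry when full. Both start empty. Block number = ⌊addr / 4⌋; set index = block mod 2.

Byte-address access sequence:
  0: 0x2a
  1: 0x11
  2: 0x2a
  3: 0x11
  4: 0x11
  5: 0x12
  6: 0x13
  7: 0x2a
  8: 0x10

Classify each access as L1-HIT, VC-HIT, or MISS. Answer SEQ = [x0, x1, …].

0: 0x2a (blk 10, set 0) → MISS  vc=[]
1: 0x11 (blk 4, set 0) → MISS  vc=[10]
2: 0x2a (blk 10, set 0) → VC-HIT  vc=[4]
3: 0x11 (blk 4, set 0) → VC-HIT  vc=[10]
4: 0x11 (blk 4, set 0) → L1-HIT  vc=[10]
5: 0x12 (blk 4, set 0) → L1-HIT  vc=[10]
6: 0x13 (blk 4, set 0) → L1-HIT  vc=[10]
7: 0x2a (blk 10, set 0) → VC-HIT  vc=[4]
8: 0x10 (blk 4, set 0) → VC-HIT  vc=[10]

SEQ = [MISS, MISS, VC-HIT, VC-HIT, L1-HIT, L1-HIT, L1-HIT, VC-HIT, VC-HIT]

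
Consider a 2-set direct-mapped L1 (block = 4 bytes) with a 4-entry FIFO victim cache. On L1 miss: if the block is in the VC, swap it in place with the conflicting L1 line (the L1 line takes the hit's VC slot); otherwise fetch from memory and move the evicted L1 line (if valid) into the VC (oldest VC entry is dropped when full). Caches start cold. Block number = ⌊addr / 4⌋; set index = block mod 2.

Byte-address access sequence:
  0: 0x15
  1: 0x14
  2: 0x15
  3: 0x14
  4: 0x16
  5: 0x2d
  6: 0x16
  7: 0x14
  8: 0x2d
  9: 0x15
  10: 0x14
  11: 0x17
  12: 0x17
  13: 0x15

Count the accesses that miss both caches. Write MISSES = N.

0: 0x15 (blk 5, set 1) → MISS  vc=[]
1: 0x14 (blk 5, set 1) → L1-HIT  vc=[]
2: 0x15 (blk 5, set 1) → L1-HIT  vc=[]
3: 0x14 (blk 5, set 1) → L1-HIT  vc=[]
4: 0x16 (blk 5, set 1) → L1-HIT  vc=[]
5: 0x2d (blk 11, set 1) → MISS  vc=[5]
6: 0x16 (blk 5, set 1) → VC-HIT  vc=[11]
7: 0x14 (blk 5, set 1) → L1-HIT  vc=[11]
8: 0x2d (blk 11, set 1) → VC-HIT  vc=[5]
9: 0x15 (blk 5, set 1) → VC-HIT  vc=[11]
10: 0x14 (blk 5, set 1) → L1-HIT  vc=[11]
11: 0x17 (blk 5, set 1) → L1-HIT  vc=[11]
12: 0x17 (blk 5, set 1) → L1-HIT  vc=[11]
13: 0x15 (blk 5, set 1) → L1-HIT  vc=[11]

MISSES = 2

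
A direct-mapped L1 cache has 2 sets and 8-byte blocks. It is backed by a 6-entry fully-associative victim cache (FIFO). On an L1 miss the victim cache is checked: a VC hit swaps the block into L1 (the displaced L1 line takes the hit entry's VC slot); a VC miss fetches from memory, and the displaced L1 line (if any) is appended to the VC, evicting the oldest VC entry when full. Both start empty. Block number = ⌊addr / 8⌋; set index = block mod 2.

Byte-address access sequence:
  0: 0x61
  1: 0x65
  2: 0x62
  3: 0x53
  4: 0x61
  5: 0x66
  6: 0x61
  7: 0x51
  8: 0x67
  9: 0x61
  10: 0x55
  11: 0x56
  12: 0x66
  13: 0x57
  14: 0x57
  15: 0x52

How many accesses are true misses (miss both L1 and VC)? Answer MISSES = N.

MISSES = 2

  [0] addr=0x61 blk=12 s=0: MISS | VC []
  [1] addr=0x65 blk=12 s=0: L1-HIT | VC []
  [2] addr=0x62 blk=12 s=0: L1-HIT | VC []
  [3] addr=0x53 blk=10 s=0: MISS | VC [12]
  [4] addr=0x61 blk=12 s=0: VC-HIT | VC [10]
  [5] addr=0x66 blk=12 s=0: L1-HIT | VC [10]
  [6] addr=0x61 blk=12 s=0: L1-HIT | VC [10]
  [7] addr=0x51 blk=10 s=0: VC-HIT | VC [12]
  [8] addr=0x67 blk=12 s=0: VC-HIT | VC [10]
  [9] addr=0x61 blk=12 s=0: L1-HIT | VC [10]
  [10] addr=0x55 blk=10 s=0: VC-HIT | VC [12]
  [11] addr=0x56 blk=10 s=0: L1-HIT | VC [12]
  [12] addr=0x66 blk=12 s=0: VC-HIT | VC [10]
  [13] addr=0x57 blk=10 s=0: VC-HIT | VC [12]
  [14] addr=0x57 blk=10 s=0: L1-HIT | VC [12]
  [15] addr=0x52 blk=10 s=0: L1-HIT | VC [12]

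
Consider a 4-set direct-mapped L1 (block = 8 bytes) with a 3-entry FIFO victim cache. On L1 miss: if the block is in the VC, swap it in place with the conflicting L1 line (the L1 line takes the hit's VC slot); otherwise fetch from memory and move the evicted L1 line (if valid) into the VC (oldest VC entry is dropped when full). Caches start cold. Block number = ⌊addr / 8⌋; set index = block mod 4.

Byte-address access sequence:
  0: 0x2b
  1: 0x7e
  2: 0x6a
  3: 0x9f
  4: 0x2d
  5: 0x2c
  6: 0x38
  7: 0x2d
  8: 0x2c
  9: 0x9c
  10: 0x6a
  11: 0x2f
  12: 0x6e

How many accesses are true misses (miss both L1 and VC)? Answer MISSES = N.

0: 0x2b (blk 5, set 1) → MISS  vc=[]
1: 0x7e (blk 15, set 3) → MISS  vc=[]
2: 0x6a (blk 13, set 1) → MISS  vc=[5]
3: 0x9f (blk 19, set 3) → MISS  vc=[5, 15]
4: 0x2d (blk 5, set 1) → VC-HIT  vc=[13, 15]
5: 0x2c (blk 5, set 1) → L1-HIT  vc=[13, 15]
6: 0x38 (blk 7, set 3) → MISS  vc=[13, 15, 19]
7: 0x2d (blk 5, set 1) → L1-HIT  vc=[13, 15, 19]
8: 0x2c (blk 5, set 1) → L1-HIT  vc=[13, 15, 19]
9: 0x9c (blk 19, set 3) → VC-HIT  vc=[13, 15, 7]
10: 0x6a (blk 13, set 1) → VC-HIT  vc=[5, 15, 7]
11: 0x2f (blk 5, set 1) → VC-HIT  vc=[13, 15, 7]
12: 0x6e (blk 13, set 1) → VC-HIT  vc=[5, 15, 7]

MISSES = 5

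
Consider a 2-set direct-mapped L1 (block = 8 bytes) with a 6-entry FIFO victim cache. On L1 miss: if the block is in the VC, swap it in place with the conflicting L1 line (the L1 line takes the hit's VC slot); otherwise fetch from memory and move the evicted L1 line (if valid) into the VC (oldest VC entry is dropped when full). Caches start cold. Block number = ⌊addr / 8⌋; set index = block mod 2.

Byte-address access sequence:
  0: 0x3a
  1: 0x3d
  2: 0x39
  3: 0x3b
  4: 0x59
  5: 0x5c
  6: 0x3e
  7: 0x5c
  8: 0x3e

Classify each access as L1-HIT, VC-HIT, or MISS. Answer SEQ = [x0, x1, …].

SEQ = [MISS, L1-HIT, L1-HIT, L1-HIT, MISS, L1-HIT, VC-HIT, VC-HIT, VC-HIT]

#0 0x3a→b7/s1 MISS; vc=[]
#1 0x3d→b7/s1 L1-HIT; vc=[]
#2 0x39→b7/s1 L1-HIT; vc=[]
#3 0x3b→b7/s1 L1-HIT; vc=[]
#4 0x59→b11/s1 MISS; vc=[7]
#5 0x5c→b11/s1 L1-HIT; vc=[7]
#6 0x3e→b7/s1 VC-HIT; vc=[11]
#7 0x5c→b11/s1 VC-HIT; vc=[7]
#8 0x3e→b7/s1 VC-HIT; vc=[11]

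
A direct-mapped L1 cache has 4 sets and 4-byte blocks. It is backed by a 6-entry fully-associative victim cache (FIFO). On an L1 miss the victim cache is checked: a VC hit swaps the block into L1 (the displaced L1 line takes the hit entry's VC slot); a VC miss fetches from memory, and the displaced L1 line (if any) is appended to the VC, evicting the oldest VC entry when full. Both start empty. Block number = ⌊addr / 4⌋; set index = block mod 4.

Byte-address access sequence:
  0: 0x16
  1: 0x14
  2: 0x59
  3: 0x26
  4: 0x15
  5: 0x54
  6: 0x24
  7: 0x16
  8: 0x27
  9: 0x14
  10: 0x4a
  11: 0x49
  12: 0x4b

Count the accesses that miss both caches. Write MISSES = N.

MISSES = 5

0: 0x16 (blk 5, set 1) → MISS  vc=[]
1: 0x14 (blk 5, set 1) → L1-HIT  vc=[]
2: 0x59 (blk 22, set 2) → MISS  vc=[]
3: 0x26 (blk 9, set 1) → MISS  vc=[5]
4: 0x15 (blk 5, set 1) → VC-HIT  vc=[9]
5: 0x54 (blk 21, set 1) → MISS  vc=[9, 5]
6: 0x24 (blk 9, set 1) → VC-HIT  vc=[21, 5]
7: 0x16 (blk 5, set 1) → VC-HIT  vc=[21, 9]
8: 0x27 (blk 9, set 1) → VC-HIT  vc=[21, 5]
9: 0x14 (blk 5, set 1) → VC-HIT  vc=[21, 9]
10: 0x4a (blk 18, set 2) → MISS  vc=[21, 9, 22]
11: 0x49 (blk 18, set 2) → L1-HIT  vc=[21, 9, 22]
12: 0x4b (blk 18, set 2) → L1-HIT  vc=[21, 9, 22]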